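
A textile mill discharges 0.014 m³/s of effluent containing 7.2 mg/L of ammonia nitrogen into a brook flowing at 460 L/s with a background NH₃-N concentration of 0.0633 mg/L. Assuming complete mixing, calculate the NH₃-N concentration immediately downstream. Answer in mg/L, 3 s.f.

0.274 mg/L

460 L/s = 0.46 m³/s.
By mass balance at complete mixing, C = (0.014·7.2 + 0.46·0.0633) / (0.014 + 0.46) = 0.1299/0.474 = 0.2741 mg/L.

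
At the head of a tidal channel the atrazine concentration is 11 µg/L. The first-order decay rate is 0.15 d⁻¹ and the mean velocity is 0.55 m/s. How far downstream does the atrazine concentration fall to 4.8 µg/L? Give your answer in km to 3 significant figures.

263 km

From C = C₀·e^(−kt), t = ln(C₀/C)/k = ln(11/4.8)/0.15 = 0.8293/0.15 = 5.529 d.
Distance = v·t = 0.55 m/s × 4.777e+05 s = 2.627e+05 m = 262.7 km.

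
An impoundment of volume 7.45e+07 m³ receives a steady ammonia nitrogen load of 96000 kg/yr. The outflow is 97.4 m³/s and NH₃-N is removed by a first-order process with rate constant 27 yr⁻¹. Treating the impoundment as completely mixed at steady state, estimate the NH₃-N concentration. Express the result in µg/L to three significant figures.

18.9 µg/L

Outflow Q = 97.4 m³/s × 3.156e+07 s/yr = 3.074e+09 m³/yr.
Steady-state CSTR mass balance: W = Q·C + k·V·C, so C = W/(Q + kV).
Q + kV = 3.074e+09 + 27·7.45e+07 = 5.085e+09 m³/yr.
C = 96000/5.085e+09 = 1.888e-05 kg/m³ = 0.01888 mg/L = 18.88 µg/L.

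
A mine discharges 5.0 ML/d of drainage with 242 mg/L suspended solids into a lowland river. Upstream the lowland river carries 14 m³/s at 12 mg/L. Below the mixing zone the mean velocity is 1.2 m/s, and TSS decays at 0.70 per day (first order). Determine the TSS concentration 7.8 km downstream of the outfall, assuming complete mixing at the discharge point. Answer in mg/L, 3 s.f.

5.0 ML/d = 0.05787 m³/s.
After complete mixing, C₀ = (0.05787·242 + 14·12) / 14.06 = 12.95 mg/L.
Travel time t = 7800 m / 1.2 m/s = 6500 s = 0.07523 d.
C = 12.95·exp(−0.70·0.07523) = 12.95·0.9487 = 12.28 mg/L.

12.3 mg/L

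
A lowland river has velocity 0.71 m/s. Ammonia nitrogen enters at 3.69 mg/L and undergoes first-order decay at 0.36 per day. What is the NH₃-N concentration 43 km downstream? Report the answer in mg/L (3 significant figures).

2.87 mg/L

Travel time t = 43 km / 0.71 m/s = 4.3e+04/0.71 = 6.056e+04 s = 0.701 d.
First-order decay: C = 3.69·exp(−0.36·0.701) = 3.69·0.777 = 2.867 mg/L.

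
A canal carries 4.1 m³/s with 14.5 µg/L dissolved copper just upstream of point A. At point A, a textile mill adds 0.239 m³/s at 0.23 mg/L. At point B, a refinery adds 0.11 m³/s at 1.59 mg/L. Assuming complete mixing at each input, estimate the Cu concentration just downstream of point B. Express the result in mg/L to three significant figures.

14.5 µg/L = 0.0145 mg/L.
After input A: C = (4.1·0.0145 + 0.239·0.23) / 4.339 = 0.02637 mg/L.
After input B: C = (4.339·0.02637 + 0.11·1.59) / 4.449 = 0.06503 mg/L.

0.0650 mg/L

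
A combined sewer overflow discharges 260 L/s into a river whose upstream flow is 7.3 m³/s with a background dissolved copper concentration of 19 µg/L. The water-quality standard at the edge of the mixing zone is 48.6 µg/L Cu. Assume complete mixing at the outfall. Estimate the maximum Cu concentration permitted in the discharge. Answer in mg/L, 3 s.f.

260 L/s = 0.26 m³/s.
19 µg/L = 0.019 mg/L.
48.6 µg/L = 0.0486 mg/L.
Mass balance: 0.0486·7.56 = 0.26·Cₑ + 7.3·0.019.
Cₑ = (0.3674 − 0.1387) / 0.26 = 0.8797 mg/L.

0.880 mg/L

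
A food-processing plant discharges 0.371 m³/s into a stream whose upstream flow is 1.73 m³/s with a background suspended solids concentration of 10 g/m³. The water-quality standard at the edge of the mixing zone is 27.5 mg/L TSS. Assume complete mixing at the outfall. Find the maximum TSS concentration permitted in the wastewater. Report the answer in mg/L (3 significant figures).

Mass balance: 27.5·2.101 = 0.371·Cₑ + 1.73·10.
Cₑ = (57.78 − 17.3) / 0.371 = 109.1 mg/L.

109 mg/L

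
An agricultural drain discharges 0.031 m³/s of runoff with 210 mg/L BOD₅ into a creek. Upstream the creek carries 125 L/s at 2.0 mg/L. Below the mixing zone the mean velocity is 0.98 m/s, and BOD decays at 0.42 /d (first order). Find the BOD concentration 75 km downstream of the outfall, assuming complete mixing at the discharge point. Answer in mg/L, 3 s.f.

29.9 mg/L

125 L/s = 0.125 m³/s.
After complete mixing, C₀ = (0.031·210 + 0.125·2) / 0.156 = 43.33 mg/L.
Travel time t = 7.5e+04 m / 0.98 m/s = 7.653e+04 s = 0.8858 d.
C = 43.33·exp(−0.42·0.8858) = 43.33·0.6893 = 29.87 mg/L.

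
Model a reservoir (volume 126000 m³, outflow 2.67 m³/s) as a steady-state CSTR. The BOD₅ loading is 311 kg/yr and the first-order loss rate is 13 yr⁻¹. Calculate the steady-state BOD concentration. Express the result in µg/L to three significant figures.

3.62 µg/L

Outflow Q = 2.67 m³/s × 3.156e+07 s/yr = 8.426e+07 m³/yr.
Steady-state CSTR mass balance: W = Q·C + k·V·C, so C = W/(Q + kV).
Q + kV = 8.426e+07 + 13·126000 = 8.59e+07 m³/yr.
C = 311/8.59e+07 = 3.621e-06 kg/m³ = 0.003621 mg/L = 3.621 µg/L.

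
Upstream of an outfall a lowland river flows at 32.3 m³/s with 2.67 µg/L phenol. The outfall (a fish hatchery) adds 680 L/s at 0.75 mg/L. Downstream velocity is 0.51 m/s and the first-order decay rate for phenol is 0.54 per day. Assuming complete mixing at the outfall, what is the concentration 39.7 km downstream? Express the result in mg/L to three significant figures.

0.0111 mg/L

680 L/s = 0.68 m³/s.
2.67 µg/L = 0.00267 mg/L.
After complete mixing, C₀ = (0.68·0.75 + 32.3·0.00267) / 32.98 = 0.01808 mg/L.
Travel time t = 3.97e+04 m / 0.51 m/s = 7.784e+04 s = 0.901 d.
C = 0.01808·exp(−0.54·0.901) = 0.01808·0.6148 = 0.01111 mg/L.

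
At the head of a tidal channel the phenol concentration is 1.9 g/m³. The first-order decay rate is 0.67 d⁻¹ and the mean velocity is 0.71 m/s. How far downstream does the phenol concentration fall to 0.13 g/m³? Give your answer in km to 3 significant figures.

From C = C₀·e^(−kt), t = ln(C₀/C)/k = ln(1.9/0.13)/0.67 = 2.682/0.67 = 4.003 d.
Distance = v·t = 0.71 m/s × 3.459e+05 s = 2.456e+05 m = 245.6 km.

246 km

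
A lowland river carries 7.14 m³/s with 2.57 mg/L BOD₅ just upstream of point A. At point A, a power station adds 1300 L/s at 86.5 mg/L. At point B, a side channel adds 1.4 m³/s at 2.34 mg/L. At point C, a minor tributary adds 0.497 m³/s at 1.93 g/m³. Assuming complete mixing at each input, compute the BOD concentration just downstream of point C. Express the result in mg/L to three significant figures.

1300 L/s = 1.3 m³/s.
After input A: C = (7.14·2.57 + 1.3·86.5) / 8.44 = 15.5 mg/L.
After input B: C = (8.44·15.5 + 1.4·2.34) / 9.84 = 13.63 mg/L.
After input C: C = (9.84·13.63 + 0.497·1.93) / 10.34 = 13.06 mg/L.

13.1 mg/L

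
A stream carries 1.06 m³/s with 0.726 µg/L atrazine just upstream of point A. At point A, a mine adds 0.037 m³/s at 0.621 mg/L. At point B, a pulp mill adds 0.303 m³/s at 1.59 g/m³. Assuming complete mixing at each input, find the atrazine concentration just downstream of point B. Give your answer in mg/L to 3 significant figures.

0.726 µg/L = 0.000726 mg/L.
After input A: C = (1.06·0.000726 + 0.037·0.621) / 1.097 = 0.02165 mg/L.
After input B: C = (1.097·0.02165 + 0.303·1.59) / 1.4 = 0.3611 mg/L.

0.361 mg/L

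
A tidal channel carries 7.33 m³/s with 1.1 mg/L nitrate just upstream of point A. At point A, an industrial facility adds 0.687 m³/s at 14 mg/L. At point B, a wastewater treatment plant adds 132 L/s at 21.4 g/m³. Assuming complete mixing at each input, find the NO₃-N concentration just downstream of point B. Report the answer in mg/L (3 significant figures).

After input A: C = (7.33·1.1 + 0.687·14) / 8.017 = 2.205 mg/L.
132 L/s = 0.132 m³/s.
After input B: C = (8.017·2.205 + 0.132·21.4) / 8.149 = 2.516 mg/L.

2.52 mg/L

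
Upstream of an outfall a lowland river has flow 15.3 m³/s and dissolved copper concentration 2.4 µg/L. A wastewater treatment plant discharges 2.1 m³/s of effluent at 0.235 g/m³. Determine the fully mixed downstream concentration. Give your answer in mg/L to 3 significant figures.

2.4 µg/L = 0.0024 mg/L.
Flow-weighted mixing gives C = (2.1·0.235 + 15.3·0.0024) / (2.1 + 15.3) = 0.5302/17.4 = 0.03047 mg/L.

0.0305 mg/L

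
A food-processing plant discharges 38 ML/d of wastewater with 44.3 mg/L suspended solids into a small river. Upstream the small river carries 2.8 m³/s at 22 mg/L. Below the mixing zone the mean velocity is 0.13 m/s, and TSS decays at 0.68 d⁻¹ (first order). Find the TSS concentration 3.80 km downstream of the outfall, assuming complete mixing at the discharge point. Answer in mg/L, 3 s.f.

38 ML/d = 0.4398 m³/s.
After complete mixing, C₀ = (0.4398·44.3 + 2.8·22) / 3.24 = 25.03 mg/L.
Travel time t = 3800 m / 0.13 m/s = 2.923e+04 s = 0.3383 d.
C = 25.03·exp(−0.68·0.3383) = 25.03·0.7945 = 19.88 mg/L.

19.9 mg/L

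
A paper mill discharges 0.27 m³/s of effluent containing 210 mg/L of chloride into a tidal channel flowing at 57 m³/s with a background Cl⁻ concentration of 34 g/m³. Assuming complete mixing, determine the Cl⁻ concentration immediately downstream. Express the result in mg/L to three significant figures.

Conservation of mass across the mixing zone: C = (0.27·210 + 57·34) / (0.27 + 57) = 1995/57.27 = 34.83 mg/L.

34.8 mg/L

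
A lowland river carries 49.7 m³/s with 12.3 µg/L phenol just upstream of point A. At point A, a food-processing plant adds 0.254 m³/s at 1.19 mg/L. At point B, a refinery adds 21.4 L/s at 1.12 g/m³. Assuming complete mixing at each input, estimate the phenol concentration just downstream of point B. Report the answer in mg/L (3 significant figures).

0.0188 mg/L

12.3 µg/L = 0.0123 mg/L.
After input A: C = (49.7·0.0123 + 0.254·1.19) / 49.95 = 0.01829 mg/L.
21.4 L/s = 0.0214 m³/s.
After input B: C = (49.95·0.01829 + 0.0214·1.12) / 49.98 = 0.01876 mg/L.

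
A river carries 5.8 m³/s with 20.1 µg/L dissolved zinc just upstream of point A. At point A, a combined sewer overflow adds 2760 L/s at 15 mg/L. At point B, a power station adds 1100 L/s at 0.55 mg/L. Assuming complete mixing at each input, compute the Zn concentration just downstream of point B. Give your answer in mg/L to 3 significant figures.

20.1 µg/L = 0.0201 mg/L.
2760 L/s = 2.76 m³/s.
After input A: C = (5.8·0.0201 + 2.76·15) / 8.56 = 4.85 mg/L.
1100 L/s = 1.1 m³/s.
After input B: C = (8.56·4.85 + 1.1·0.55) / 9.66 = 4.36 mg/L.

4.36 mg/L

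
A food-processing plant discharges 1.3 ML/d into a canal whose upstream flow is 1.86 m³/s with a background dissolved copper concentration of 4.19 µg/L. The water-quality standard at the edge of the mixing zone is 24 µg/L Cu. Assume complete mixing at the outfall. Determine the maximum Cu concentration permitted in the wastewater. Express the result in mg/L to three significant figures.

2.47 mg/L

1.3 ML/d = 0.01505 m³/s.
4.19 µg/L = 0.00419 mg/L.
24 µg/L = 0.024 mg/L.
Mass balance: 0.024·1.875 = 0.01505·Cₑ + 1.86·0.00419.
Cₑ = (0.045 − 0.007793) / 0.01505 = 2.473 mg/L.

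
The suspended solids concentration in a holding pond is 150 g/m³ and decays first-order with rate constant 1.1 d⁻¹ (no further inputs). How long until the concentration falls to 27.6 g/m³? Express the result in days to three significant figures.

1.54 d

t = ln(C₀/C)/k = ln(150/27.6)/1.1 = 1.693/1.1 = 1.539 d.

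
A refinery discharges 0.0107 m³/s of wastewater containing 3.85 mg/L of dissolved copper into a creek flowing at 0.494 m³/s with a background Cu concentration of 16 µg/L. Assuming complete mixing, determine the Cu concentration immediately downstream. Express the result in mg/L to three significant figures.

16 µg/L = 0.016 mg/L.
Conservation of mass across the mixing zone: C = (0.0107·3.85 + 0.494·0.016) / (0.0107 + 0.494) = 0.0491/0.5047 = 0.09728 mg/L.

0.0973 mg/L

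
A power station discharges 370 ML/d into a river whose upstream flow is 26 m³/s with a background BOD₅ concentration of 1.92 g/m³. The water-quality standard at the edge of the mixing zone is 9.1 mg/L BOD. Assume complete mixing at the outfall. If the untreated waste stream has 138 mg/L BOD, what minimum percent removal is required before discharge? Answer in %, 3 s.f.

61.8 %

370 ML/d = 4.282 m³/s.
Mass balance: 9.1·30.28 = 4.282·Cₑ + 26·1.92.
Cₑ = (275.6 − 49.92) / 4.282 = 52.69 mg/L.
Required removal = 1 − 52.69/138 = 61.82 %.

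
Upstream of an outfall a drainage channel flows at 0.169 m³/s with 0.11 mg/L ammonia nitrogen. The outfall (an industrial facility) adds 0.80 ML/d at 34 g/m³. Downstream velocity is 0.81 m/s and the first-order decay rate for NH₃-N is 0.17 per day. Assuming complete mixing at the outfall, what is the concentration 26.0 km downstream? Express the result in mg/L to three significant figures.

1.76 mg/L

0.80 ML/d = 0.009259 m³/s.
After complete mixing, C₀ = (0.009259·34 + 0.169·0.11) / 0.1783 = 1.87 mg/L.
Travel time t = 2.6e+04 m / 0.81 m/s = 3.21e+04 s = 0.3715 d.
C = 1.87·exp(−0.17·0.3715) = 1.87·0.9388 = 1.756 mg/L.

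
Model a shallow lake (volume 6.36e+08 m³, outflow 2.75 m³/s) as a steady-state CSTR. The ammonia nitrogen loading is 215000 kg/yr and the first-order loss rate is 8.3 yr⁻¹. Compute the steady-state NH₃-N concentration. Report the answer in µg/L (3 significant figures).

40.1 µg/L

Outflow Q = 2.75 m³/s × 3.156e+07 s/yr = 8.678e+07 m³/yr.
Steady-state CSTR mass balance: W = Q·C + k·V·C, so C = W/(Q + kV).
Q + kV = 8.678e+07 + 8.3·6.36e+08 = 5.366e+09 m³/yr.
C = 215000/5.366e+09 = 4.007e-05 kg/m³ = 0.04007 mg/L = 40.07 µg/L.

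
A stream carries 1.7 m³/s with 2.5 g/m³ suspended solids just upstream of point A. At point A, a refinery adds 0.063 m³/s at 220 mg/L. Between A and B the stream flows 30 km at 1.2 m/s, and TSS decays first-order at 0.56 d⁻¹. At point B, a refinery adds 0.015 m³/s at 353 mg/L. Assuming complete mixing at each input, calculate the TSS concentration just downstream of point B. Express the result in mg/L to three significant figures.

After input A: C = (1.7·2.5 + 0.063·220) / 1.763 = 10.27 mg/L.
Over the 30 km reach to input B (t = 2.5e+04 s = 0.2894 d), decay gives C = 10.27·exp(−0.56·0.2894) = 8.736 mg/L.
After input B: C = (1.763·8.736 + 0.015·353) / 1.778 = 11.64 mg/L.

11.6 mg/L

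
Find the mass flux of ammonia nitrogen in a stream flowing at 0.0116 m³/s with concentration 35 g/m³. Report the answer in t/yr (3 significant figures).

12.8 t/yr

Mass flux = Q·C = 0.0116 m³/s × 35 g/m³ = 0.406 g/s.
= 0.406 g/s × 31.56 = 12.81 t/yr.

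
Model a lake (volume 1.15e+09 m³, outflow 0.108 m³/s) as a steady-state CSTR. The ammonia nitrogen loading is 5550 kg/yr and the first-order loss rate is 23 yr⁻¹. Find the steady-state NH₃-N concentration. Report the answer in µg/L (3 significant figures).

Outflow Q = 0.108 m³/s × 3.156e+07 s/yr = 3.408e+06 m³/yr.
Steady-state CSTR mass balance: W = Q·C + k·V·C, so C = W/(Q + kV).
Q + kV = 3.408e+06 + 23·1.15e+09 = 2.645e+10 m³/yr.
C = 5550/2.645e+10 = 2.098e-07 kg/m³ = 0.0002098 mg/L = 0.2098 µg/L.

0.210 µg/L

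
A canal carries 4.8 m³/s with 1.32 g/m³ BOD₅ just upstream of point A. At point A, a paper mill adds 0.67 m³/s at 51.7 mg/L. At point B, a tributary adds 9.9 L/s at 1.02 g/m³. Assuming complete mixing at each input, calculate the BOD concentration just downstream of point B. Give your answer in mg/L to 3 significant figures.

After input A: C = (4.8·1.32 + 0.67·51.7) / 5.47 = 7.491 mg/L.
9.9 L/s = 0.0099 m³/s.
After input B: C = (5.47·7.491 + 0.0099·1.02) / 5.48 = 7.479 mg/L.

7.48 mg/L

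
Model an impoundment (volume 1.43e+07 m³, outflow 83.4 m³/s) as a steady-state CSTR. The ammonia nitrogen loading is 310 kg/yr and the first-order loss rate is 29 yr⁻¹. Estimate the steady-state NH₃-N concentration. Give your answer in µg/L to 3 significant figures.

0.102 µg/L

Outflow Q = 83.4 m³/s × 3.156e+07 s/yr = 2.632e+09 m³/yr.
Steady-state CSTR mass balance: W = Q·C + k·V·C, so C = W/(Q + kV).
Q + kV = 2.632e+09 + 29·1.43e+07 = 3.047e+09 m³/yr.
C = 310/3.047e+09 = 1.018e-07 kg/m³ = 0.0001018 mg/L = 0.1018 µg/L.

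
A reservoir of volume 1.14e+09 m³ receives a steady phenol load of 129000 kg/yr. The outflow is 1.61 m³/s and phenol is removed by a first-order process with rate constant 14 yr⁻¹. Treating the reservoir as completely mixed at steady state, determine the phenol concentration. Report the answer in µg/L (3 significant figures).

8.06 µg/L

Outflow Q = 1.61 m³/s × 3.156e+07 s/yr = 5.081e+07 m³/yr.
Steady-state CSTR mass balance: W = Q·C + k·V·C, so C = W/(Q + kV).
Q + kV = 5.081e+07 + 14·1.14e+09 = 1.601e+10 m³/yr.
C = 129000/1.601e+10 = 8.057e-06 kg/m³ = 0.008057 mg/L = 8.057 µg/L.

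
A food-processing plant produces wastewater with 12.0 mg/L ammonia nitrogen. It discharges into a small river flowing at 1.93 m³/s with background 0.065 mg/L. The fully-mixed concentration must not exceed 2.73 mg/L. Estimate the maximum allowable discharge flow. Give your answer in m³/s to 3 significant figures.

Mass balance at complete mixing: C_std·(Q_w + Q_r) = Q_w·C_e + Q_r·C_b.
Rearranging, Q_w = Q_r·(C_std − C_b)/(C_e − C_std) = 1.93·(2.73 − 0.065) / (12 − 2.73) = 0.5548 m³/s.

0.555 m³/s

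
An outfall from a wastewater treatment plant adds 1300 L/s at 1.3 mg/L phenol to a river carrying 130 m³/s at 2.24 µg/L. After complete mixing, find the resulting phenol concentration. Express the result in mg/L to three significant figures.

1300 L/s = 1.3 m³/s.
2.24 µg/L = 0.00224 mg/L.
By mass balance at complete mixing, C = (1.3·1.3 + 130·0.00224) / (1.3 + 130) = 1.981/131.3 = 0.01509 mg/L.

0.0151 mg/L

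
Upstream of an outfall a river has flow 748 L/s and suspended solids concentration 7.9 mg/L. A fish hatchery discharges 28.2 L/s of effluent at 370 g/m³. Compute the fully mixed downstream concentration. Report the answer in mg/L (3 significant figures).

21.1 mg/L

28.2 L/s = 0.0282 m³/s.
748 L/s = 0.748 m³/s.
Conservation of mass across the mixing zone: C = (0.0282·370 + 0.748·7.9) / (0.0282 + 0.748) = 16.34/0.7762 = 21.06 mg/L.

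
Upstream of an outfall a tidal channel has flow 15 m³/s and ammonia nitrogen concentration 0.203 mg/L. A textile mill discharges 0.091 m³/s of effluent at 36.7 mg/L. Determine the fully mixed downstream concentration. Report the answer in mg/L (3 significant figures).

By mass balance at complete mixing, C = (0.091·36.7 + 15·0.203) / (0.091 + 15) = 6.385/15.09 = 0.4231 mg/L.

0.423 mg/L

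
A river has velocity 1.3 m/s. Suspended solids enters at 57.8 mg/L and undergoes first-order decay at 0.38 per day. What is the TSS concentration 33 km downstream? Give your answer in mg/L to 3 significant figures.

51.7 mg/L

Travel time t = 33 km / 1.3 m/s = 3.3e+04/1.3 = 2.538e+04 s = 0.2938 d.
First-order decay: C = 57.8·exp(−0.38·0.2938) = 57.8·0.8944 = 51.69 mg/L.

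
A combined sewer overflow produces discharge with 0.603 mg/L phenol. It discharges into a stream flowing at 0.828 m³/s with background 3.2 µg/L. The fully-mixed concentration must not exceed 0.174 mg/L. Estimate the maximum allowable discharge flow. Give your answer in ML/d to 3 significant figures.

3.2 µg/L = 0.0032 mg/L.
Mass balance at complete mixing: C_std·(Q_w + Q_r) = Q_w·C_e + Q_r·C_b.
Rearranging, Q_w = Q_r·(C_std − C_b)/(C_e − C_std) = 0.828·(0.174 − 0.0032) / (0.603 − 0.174) = 0.3297 m³/s.
= 28.48 ML/d.

28.5 ML/d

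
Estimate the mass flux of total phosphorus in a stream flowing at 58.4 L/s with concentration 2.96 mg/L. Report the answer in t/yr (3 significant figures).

58.4 L/s = 0.0584 m³/s.
Mass flux = Q·C = 0.0584 m³/s × 2.96 g/m³ = 0.1729 g/s.
= 0.1729 g/s × 31.56 = 5.455 t/yr.

5.46 t/yr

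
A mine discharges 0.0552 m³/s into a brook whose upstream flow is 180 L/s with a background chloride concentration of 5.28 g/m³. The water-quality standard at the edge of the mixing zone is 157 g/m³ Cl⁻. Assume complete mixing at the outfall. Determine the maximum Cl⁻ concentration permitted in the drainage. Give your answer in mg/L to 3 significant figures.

180 L/s = 0.18 m³/s.
Mass balance: 157·0.2352 = 0.0552·Cₑ + 0.18·5.28.
Cₑ = (36.93 − 0.9504) / 0.0552 = 651.7 mg/L.

652 mg/L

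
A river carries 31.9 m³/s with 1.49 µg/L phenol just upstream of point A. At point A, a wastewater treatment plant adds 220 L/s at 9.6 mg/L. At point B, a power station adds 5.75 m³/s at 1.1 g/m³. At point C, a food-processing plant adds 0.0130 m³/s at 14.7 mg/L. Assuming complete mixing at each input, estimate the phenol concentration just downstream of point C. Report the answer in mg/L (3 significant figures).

1.49 µg/L = 0.00149 mg/L.
220 L/s = 0.22 m³/s.
After input A: C = (31.9·0.00149 + 0.22·9.6) / 32.12 = 0.06723 mg/L.
After input B: C = (32.12·0.06723 + 5.75·1.1) / 37.87 = 0.224 mg/L.
After input C: C = (37.87·0.224 + 0.013·14.7) / 37.88 = 0.229 mg/L.

0.229 mg/L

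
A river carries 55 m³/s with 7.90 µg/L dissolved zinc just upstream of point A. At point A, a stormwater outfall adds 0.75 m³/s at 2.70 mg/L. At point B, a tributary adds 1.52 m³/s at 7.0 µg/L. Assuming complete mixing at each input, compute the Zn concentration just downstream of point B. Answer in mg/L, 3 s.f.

0.0431 mg/L

7.90 µg/L = 0.0079 mg/L.
After input A: C = (55·0.0079 + 0.75·2.7) / 55.75 = 0.04412 mg/L.
7.0 µg/L = 0.007 mg/L.
After input B: C = (55.75·0.04412 + 1.52·0.007) / 57.27 = 0.04313 mg/L.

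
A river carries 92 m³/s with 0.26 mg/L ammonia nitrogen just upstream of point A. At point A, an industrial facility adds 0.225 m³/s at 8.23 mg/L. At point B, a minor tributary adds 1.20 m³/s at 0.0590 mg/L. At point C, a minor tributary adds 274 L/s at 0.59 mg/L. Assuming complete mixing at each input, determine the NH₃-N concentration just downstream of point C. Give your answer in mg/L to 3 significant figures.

After input A: C = (92·0.26 + 0.225·8.23) / 92.22 = 0.2794 mg/L.
After input B: C = (92.22·0.2794 + 1.2·0.059) / 93.42 = 0.2766 mg/L.
274 L/s = 0.274 m³/s.
After input C: C = (93.42·0.2766 + 0.274·0.59) / 93.7 = 0.2775 mg/L.

0.278 mg/L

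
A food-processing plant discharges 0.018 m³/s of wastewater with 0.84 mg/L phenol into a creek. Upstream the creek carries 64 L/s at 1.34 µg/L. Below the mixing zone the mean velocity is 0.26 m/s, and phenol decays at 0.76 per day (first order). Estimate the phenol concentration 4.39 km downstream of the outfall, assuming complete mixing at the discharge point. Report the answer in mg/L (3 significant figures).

0.160 mg/L

64 L/s = 0.064 m³/s.
1.34 µg/L = 0.00134 mg/L.
After complete mixing, C₀ = (0.018·0.84 + 0.064·0.00134) / 0.082 = 0.1854 mg/L.
Travel time t = 4390 m / 0.26 m/s = 1.688e+04 s = 0.1954 d.
C = 0.1854·exp(−0.76·0.1954) = 0.1854·0.862 = 0.1598 mg/L.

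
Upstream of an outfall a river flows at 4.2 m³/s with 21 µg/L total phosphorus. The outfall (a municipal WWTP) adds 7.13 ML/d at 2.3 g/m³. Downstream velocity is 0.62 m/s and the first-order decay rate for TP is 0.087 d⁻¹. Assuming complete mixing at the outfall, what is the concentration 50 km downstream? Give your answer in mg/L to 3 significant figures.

0.0599 mg/L

7.13 ML/d = 0.08252 m³/s.
21 µg/L = 0.021 mg/L.
After complete mixing, C₀ = (0.08252·2.3 + 4.2·0.021) / 4.283 = 0.06492 mg/L.
Travel time t = 5e+04 m / 0.62 m/s = 8.065e+04 s = 0.9334 d.
C = 0.06492·exp(−0.087·0.9334) = 0.06492·0.922 = 0.05985 mg/L.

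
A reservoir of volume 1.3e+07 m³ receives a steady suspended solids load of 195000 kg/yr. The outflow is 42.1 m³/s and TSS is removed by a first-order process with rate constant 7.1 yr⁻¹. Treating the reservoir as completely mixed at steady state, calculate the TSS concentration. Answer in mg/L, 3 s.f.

0.137 mg/L

Outflow Q = 42.1 m³/s × 3.156e+07 s/yr = 1.329e+09 m³/yr.
Steady-state CSTR mass balance: W = Q·C + k·V·C, so C = W/(Q + kV).
Q + kV = 1.329e+09 + 7.1·1.3e+07 = 1.421e+09 m³/yr.
C = 195000/1.421e+09 = 0.0001372 kg/m³ = 0.1372 mg/L.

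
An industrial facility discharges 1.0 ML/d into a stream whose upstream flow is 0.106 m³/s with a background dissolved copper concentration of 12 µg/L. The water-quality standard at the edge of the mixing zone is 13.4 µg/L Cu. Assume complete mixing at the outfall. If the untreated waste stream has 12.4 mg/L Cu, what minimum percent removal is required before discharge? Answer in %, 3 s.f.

1.0 ML/d = 0.01157 m³/s.
12 µg/L = 0.012 mg/L.
13.4 µg/L = 0.0134 mg/L.
Mass balance: 0.0134·0.1176 = 0.01157·Cₑ + 0.106·0.012.
Cₑ = (0.001575 − 0.001272) / 0.01157 = 0.02622 mg/L.
Required removal = 1 − 0.02622/12.4 = 99.79 %.

99.8 %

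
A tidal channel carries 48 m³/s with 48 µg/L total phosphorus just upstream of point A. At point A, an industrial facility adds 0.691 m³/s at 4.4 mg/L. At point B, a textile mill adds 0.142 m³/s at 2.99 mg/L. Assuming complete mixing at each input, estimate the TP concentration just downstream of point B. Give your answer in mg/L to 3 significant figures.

48 µg/L = 0.048 mg/L.
After input A: C = (48·0.048 + 0.691·4.4) / 48.69 = 0.1098 mg/L.
After input B: C = (48.69·0.1098 + 0.142·2.99) / 48.83 = 0.1181 mg/L.

0.118 mg/L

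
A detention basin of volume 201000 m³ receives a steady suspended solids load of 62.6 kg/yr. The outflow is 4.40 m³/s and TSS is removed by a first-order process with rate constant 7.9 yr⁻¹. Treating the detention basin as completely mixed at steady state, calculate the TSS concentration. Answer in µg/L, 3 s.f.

0.446 µg/L

Outflow Q = 4.40 m³/s × 3.156e+07 s/yr = 1.389e+08 m³/yr.
Steady-state CSTR mass balance: W = Q·C + k·V·C, so C = W/(Q + kV).
Q + kV = 1.389e+08 + 7.9·201000 = 1.404e+08 m³/yr.
C = 62.6/1.404e+08 = 4.457e-07 kg/m³ = 0.0004457 mg/L = 0.4457 µg/L.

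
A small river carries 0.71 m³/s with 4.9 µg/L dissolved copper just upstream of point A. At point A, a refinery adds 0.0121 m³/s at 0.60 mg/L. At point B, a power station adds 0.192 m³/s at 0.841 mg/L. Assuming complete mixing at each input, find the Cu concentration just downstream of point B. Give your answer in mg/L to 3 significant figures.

0.188 mg/L

4.9 µg/L = 0.0049 mg/L.
After input A: C = (0.71·0.0049 + 0.0121·0.6) / 0.7221 = 0.01487 mg/L.
After input B: C = (0.7221·0.01487 + 0.192·0.841) / 0.9141 = 0.1884 mg/L.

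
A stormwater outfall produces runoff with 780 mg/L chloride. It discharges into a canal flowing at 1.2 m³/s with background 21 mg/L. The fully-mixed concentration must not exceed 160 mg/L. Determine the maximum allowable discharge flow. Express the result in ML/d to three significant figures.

23.2 ML/d

Mass balance at complete mixing: C_std·(Q_w + Q_r) = Q_w·C_e + Q_r·C_b.
Rearranging, Q_w = Q_r·(C_std − C_b)/(C_e − C_std) = 1.2·(160 − 21) / (780 − 160) = 0.269 m³/s.
= 23.24 ML/d.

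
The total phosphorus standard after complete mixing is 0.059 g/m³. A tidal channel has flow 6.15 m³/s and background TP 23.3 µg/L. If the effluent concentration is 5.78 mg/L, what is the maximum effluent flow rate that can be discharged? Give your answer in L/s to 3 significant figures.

38.4 L/s

23.3 µg/L = 0.0233 mg/L.
Mass balance at complete mixing: C_std·(Q_w + Q_r) = Q_w·C_e + Q_r·C_b.
Rearranging, Q_w = Q_r·(C_std − C_b)/(C_e − C_std) = 6.15·(0.059 − 0.0233) / (5.78 − 0.059) = 0.03838 m³/s.
= 38.38 L/s.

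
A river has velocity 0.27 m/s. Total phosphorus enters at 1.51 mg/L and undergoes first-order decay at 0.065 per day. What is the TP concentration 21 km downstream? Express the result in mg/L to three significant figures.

Travel time t = 21 km / 0.27 m/s = 2.1e+04/0.27 = 7.778e+04 s = 0.9002 d.
First-order decay: C = 1.51·exp(−0.065·0.9002) = 1.51·0.9432 = 1.424 mg/L.

1.42 mg/L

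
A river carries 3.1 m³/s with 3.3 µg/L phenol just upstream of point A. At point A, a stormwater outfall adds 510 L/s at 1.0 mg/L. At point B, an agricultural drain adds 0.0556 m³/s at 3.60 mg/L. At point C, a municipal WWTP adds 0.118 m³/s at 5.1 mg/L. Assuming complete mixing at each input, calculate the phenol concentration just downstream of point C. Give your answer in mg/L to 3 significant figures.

0.349 mg/L

3.3 µg/L = 0.0033 mg/L.
510 L/s = 0.51 m³/s.
After input A: C = (3.1·0.0033 + 0.51·1) / 3.61 = 0.1441 mg/L.
After input B: C = (3.61·0.1441 + 0.0556·3.6) / 3.666 = 0.1965 mg/L.
After input C: C = (3.666·0.1965 + 0.118·5.1) / 3.784 = 0.3495 mg/L.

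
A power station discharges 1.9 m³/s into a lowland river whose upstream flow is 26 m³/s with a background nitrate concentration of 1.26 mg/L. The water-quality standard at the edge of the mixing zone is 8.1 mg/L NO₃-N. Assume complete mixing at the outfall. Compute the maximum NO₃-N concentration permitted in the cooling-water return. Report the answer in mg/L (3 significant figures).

Mass balance: 8.1·27.9 = 1.9·Cₑ + 26·1.26.
Cₑ = (226 − 32.76) / 1.9 = 101.7 mg/L.

102 mg/L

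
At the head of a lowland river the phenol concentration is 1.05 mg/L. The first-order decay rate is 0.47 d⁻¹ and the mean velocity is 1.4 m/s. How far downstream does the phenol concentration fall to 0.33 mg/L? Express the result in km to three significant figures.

From C = C₀·e^(−kt), t = ln(C₀/C)/k = ln(1.05/0.33)/0.47 = 1.157/0.47 = 2.463 d.
Distance = v·t = 1.4 m/s × 2.128e+05 s = 2.979e+05 m = 297.9 km.

298 km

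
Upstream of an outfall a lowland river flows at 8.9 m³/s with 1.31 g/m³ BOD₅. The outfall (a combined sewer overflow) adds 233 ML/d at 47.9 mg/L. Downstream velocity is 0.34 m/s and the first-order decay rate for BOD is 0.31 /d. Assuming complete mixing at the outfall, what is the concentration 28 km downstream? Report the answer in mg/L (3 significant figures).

9.04 mg/L

233 ML/d = 2.697 m³/s.
After complete mixing, C₀ = (2.697·47.9 + 8.9·1.31) / 11.6 = 12.14 mg/L.
Travel time t = 2.8e+04 m / 0.34 m/s = 8.235e+04 s = 0.9532 d.
C = 12.14·exp(−0.31·0.9532) = 12.14·0.7442 = 9.037 mg/L.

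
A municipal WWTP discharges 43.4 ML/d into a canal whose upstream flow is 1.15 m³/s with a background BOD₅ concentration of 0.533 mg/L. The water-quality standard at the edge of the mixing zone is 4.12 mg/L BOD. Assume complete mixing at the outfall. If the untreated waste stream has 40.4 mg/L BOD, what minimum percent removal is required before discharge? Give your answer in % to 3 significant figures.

69.5 %

43.4 ML/d = 0.5023 m³/s.
Mass balance: 4.12·1.652 = 0.5023·Cₑ + 1.15·0.533.
Cₑ = (6.808 − 0.6129) / 0.5023 = 12.33 mg/L.
Required removal = 1 − 12.33/40.4 = 69.48 %.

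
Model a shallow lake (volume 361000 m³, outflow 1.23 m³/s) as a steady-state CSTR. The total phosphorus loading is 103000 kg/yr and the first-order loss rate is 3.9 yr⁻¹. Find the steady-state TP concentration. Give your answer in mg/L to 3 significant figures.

2.56 mg/L

Outflow Q = 1.23 m³/s × 3.156e+07 s/yr = 3.882e+07 m³/yr.
Steady-state CSTR mass balance: W = Q·C + k·V·C, so C = W/(Q + kV).
Q + kV = 3.882e+07 + 3.9·361000 = 4.022e+07 m³/yr.
C = 103000/4.022e+07 = 0.002561 kg/m³ = 2.561 mg/L.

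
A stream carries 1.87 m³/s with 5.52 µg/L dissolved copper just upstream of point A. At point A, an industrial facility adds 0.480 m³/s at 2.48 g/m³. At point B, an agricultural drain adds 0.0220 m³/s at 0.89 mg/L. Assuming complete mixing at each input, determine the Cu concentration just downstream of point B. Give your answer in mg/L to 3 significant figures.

5.52 µg/L = 0.00552 mg/L.
After input A: C = (1.87·0.00552 + 0.48·2.48) / 2.35 = 0.5109 mg/L.
After input B: C = (2.35·0.5109 + 0.022·0.89) / 2.372 = 0.5145 mg/L.

0.514 mg/L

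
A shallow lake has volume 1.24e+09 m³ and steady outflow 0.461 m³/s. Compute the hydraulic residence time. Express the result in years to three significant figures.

85.2 yr

Q = 0.461 m³/s × 3.156e+07 s/yr = 1.455e+07 m³/yr.
Hydraulic residence time τ = V/Q = 1.24e+09/1.455e+07 = 85.23 yr.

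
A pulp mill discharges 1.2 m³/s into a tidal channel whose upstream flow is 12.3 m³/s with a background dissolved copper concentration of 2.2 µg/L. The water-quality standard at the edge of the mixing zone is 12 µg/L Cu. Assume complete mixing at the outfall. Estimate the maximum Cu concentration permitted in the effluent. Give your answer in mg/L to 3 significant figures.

2.2 µg/L = 0.0022 mg/L.
12 µg/L = 0.012 mg/L.
Mass balance: 0.012·13.5 = 1.2·Cₑ + 12.3·0.0022.
Cₑ = (0.162 − 0.02706) / 1.2 = 0.1125 mg/L.

0.112 mg/L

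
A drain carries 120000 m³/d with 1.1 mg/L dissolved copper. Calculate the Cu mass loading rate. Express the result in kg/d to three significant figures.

132 kg/d

120000 m³/d = 1.389 m³/s.
Mass flux = Q·C = 1.389 m³/s × 1.1 g/m³ = 1.528 g/s.
= 1.528 g/s × 86.4 = 132 kg/d.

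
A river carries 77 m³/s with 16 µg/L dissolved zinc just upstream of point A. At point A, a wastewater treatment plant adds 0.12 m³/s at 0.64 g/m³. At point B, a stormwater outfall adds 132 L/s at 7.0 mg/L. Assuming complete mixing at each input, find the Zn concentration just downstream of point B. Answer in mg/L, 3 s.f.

0.0289 mg/L

16 µg/L = 0.016 mg/L.
After input A: C = (77·0.016 + 0.12·0.64) / 77.12 = 0.01697 mg/L.
132 L/s = 0.132 m³/s.
After input B: C = (77.12·0.01697 + 0.132·7) / 77.25 = 0.0289 mg/L.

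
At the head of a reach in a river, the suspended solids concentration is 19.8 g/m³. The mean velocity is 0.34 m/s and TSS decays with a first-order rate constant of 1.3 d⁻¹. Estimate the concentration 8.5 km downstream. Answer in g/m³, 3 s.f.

Travel time t = 8.5 km / 0.34 m/s = 8500/0.34 = 2.5e+04 s = 0.2894 d.
First-order decay: C = 19.8·exp(−1.3·0.2894) = 19.8·0.6865 = 13.59 g/m³.

13.6 g/m³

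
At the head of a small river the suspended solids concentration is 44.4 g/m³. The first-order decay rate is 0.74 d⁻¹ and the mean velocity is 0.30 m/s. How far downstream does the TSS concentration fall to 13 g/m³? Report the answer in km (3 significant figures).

43.0 km

From C = C₀·e^(−kt), t = ln(C₀/C)/k = ln(44.4/13)/0.74 = 1.228/0.74 = 1.66 d.
Distance = v·t = 0.30 m/s × 1.434e+05 s = 4.302e+04 m = 43.02 km.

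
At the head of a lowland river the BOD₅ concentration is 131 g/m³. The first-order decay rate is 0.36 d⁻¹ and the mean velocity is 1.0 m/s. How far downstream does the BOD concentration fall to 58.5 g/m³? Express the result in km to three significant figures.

From C = C₀·e^(−kt), t = ln(C₀/C)/k = ln(131/58.5)/0.36 = 0.8062/0.36 = 2.239 d.
Distance = v·t = 1.0 m/s × 1.935e+05 s = 1.935e+05 m = 193.5 km.

193 km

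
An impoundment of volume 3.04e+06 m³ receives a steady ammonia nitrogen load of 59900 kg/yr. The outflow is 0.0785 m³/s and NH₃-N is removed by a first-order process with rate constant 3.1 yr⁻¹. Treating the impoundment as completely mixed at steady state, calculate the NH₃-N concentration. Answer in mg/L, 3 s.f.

5.03 mg/L

Outflow Q = 0.0785 m³/s × 3.156e+07 s/yr = 2.477e+06 m³/yr.
Steady-state CSTR mass balance: W = Q·C + k·V·C, so C = W/(Q + kV).
Q + kV = 2.477e+06 + 3.1·3.04e+06 = 1.19e+07 m³/yr.
C = 59900/1.19e+07 = 0.005033 kg/m³ = 5.033 mg/L.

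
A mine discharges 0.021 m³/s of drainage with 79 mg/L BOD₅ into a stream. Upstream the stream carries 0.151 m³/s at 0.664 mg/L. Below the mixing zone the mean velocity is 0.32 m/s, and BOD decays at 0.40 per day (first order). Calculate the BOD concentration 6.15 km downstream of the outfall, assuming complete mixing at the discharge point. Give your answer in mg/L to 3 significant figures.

After complete mixing, C₀ = (0.021·79 + 0.151·0.664) / 0.172 = 10.23 mg/L.
Travel time t = 6150 m / 0.32 m/s = 1.922e+04 s = 0.2224 d.
C = 10.23·exp(−0.40·0.2224) = 10.23·0.9149 = 9.358 mg/L.

9.36 mg/L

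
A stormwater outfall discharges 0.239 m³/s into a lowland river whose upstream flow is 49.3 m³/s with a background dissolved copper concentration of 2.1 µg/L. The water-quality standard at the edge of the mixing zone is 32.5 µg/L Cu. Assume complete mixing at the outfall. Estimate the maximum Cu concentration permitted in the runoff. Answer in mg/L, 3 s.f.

2.1 µg/L = 0.0021 mg/L.
32.5 µg/L = 0.0325 mg/L.
Mass balance: 0.0325·49.54 = 0.239·Cₑ + 49.3·0.0021.
Cₑ = (1.61 − 0.1035) / 0.239 = 6.303 mg/L.

6.30 mg/L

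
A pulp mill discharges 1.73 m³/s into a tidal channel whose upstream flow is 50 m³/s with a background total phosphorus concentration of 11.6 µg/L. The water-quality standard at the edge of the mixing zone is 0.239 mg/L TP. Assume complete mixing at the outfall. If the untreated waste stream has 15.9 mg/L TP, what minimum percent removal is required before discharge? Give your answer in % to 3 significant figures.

57.2 %

11.6 µg/L = 0.0116 mg/L.
Mass balance: 0.239·51.73 = 1.73·Cₑ + 50·0.0116.
Cₑ = (12.36 − 0.58) / 1.73 = 6.811 mg/L.
Required removal = 1 − 6.811/15.9 = 57.16 %.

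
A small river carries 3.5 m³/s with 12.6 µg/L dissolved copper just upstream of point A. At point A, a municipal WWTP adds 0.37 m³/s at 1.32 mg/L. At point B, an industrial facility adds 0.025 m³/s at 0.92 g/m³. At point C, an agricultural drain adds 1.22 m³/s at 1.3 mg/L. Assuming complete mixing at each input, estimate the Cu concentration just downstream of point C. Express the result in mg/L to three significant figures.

0.419 mg/L

12.6 µg/L = 0.0126 mg/L.
After input A: C = (3.5·0.0126 + 0.37·1.32) / 3.87 = 0.1376 mg/L.
After input B: C = (3.87·0.1376 + 0.025·0.92) / 3.895 = 0.1426 mg/L.
After input C: C = (3.895·0.1426 + 1.22·1.3) / 5.115 = 0.4187 mg/L.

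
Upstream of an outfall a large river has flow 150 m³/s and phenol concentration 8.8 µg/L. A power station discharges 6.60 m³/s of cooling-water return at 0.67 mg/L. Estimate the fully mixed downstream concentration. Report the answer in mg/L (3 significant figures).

8.8 µg/L = 0.0088 mg/L.
Conservation of mass across the mixing zone: C = (6.6·0.67 + 150·0.0088) / (6.6 + 150) = 5.742/156.6 = 0.03667 mg/L.

0.0367 mg/L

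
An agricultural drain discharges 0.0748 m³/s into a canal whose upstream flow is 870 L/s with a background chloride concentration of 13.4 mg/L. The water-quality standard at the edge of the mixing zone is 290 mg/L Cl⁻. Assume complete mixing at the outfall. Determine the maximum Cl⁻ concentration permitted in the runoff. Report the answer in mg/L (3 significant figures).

870 L/s = 0.87 m³/s.
Mass balance: 290·0.9448 = 0.0748·Cₑ + 0.87·13.4.
Cₑ = (274 − 11.66) / 0.0748 = 3507 mg/L.

3510 mg/L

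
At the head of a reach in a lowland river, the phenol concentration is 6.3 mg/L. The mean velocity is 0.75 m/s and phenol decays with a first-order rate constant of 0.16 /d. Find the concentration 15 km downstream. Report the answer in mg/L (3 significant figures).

Travel time t = 15 km / 0.75 m/s = 1.5e+04/0.75 = 2e+04 s = 0.2315 d.
First-order decay: C = 6.3·exp(−0.16·0.2315) = 6.3·0.9636 = 6.071 mg/L.

6.07 mg/L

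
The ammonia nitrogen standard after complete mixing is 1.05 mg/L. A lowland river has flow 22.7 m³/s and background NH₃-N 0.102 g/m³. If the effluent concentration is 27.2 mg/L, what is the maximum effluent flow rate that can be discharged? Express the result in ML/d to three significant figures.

Mass balance at complete mixing: C_std·(Q_w + Q_r) = Q_w·C_e + Q_r·C_b.
Rearranging, Q_w = Q_r·(C_std − C_b)/(C_e − C_std) = 22.7·(1.05 − 0.102) / (27.2 − 1.05) = 0.8229 m³/s.
= 71.1 ML/d.

71.1 ML/d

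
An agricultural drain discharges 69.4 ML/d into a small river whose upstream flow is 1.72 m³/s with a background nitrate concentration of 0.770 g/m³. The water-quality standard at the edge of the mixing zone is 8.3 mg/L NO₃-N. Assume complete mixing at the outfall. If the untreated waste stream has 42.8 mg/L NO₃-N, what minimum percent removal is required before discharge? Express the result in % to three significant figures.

42.9 %

69.4 ML/d = 0.8032 m³/s.
Mass balance: 8.3·2.523 = 0.8032·Cₑ + 1.72·0.77.
Cₑ = (20.94 − 1.324) / 0.8032 = 24.42 mg/L.
Required removal = 1 − 24.42/42.8 = 42.93 %.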